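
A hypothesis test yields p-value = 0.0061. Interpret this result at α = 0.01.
Since p = 0.0061 < α = 0.01, reject H₀.
There is sufficient evidence to reject the null hypothesis; the result is statistically significant at the 0.01 level.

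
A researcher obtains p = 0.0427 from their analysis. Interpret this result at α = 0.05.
Since p = 0.0427 < α = 0.05, reject H₀.
There is sufficient evidence to reject the null hypothesis; the result is statistically significant at the 0.05 level.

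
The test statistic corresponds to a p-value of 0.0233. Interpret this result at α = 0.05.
Since p = 0.0233 < α = 0.05, reject H₀.
There is sufficient evidence to reject the null hypothesis; the result is statistically significant at the 0.05 level.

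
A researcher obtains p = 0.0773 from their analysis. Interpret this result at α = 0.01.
Since p = 0.0773 > α = 0.01, fail to reject H₀.
There is insufficient evidence to reject the null hypothesis; the result is not statistically significant at the 0.01 level.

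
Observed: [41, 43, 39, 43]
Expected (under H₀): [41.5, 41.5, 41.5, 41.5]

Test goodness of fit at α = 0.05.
Chi-square goodness of fit test:
H₀: observed counts match expected distribution
H₁: observed counts differ from expected distribution
df = k - 1 = 3
χ² = Σ(O - E)²/E
   = (41 - 41.5)²/41.5 + (43 - 41.5)²/41.5 + (39 - 41.5)²/41.5 + (43 - 41.5)²/41.5
   = 0.006 + 0.054 + 0.151 + 0.054
   = 0.27
p-value = 0.9665

Since p-value > α = 0.05, we fail to reject H₀.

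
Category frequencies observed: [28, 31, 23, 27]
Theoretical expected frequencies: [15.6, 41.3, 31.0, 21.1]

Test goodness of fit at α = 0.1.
Chi-square goodness of fit test:
H₀: observed counts match expected distribution
H₁: observed counts differ from expected distribution
df = k - 1 = 3
χ² = Σ(O - E)²/E
   = (28 - 15.6)²/15.6 + (31 - 41.3)²/41.3 + (23 - 31.0)²/31.0 + (27 - 21.1)²/21.1
   = 9.856 + 2.569 + 2.065 + 1.650
   = 16.14
p-value = 0.0011

Since p-value < α = 0.1, we reject H₀.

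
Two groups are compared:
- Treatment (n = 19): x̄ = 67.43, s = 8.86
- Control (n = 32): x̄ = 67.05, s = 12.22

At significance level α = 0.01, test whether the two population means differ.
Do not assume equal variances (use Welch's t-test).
Welch's two-sample t-test:
H₀: μ₁ = μ₂
H₁: μ₁ ≠ μ₂
s₁²/n₁ = 8.86²/19 = 4.1316,  s₂²/n₂ = 12.22²/32 = 4.6665
SE = √(s₁²/n₁ + s₂²/n₂) = √(4.1316 + 4.6665) = 2.9662
df (Welch-Satterthwaite) = (s₁²/n₁ + s₂²/n₂)² / [(s₁²/n₁)²/(n₁-1) + (s₂²/n₂)²/(n₂-1)] ≈ 46.89
t = (x̄₁ - x̄₂) / SE = (67.43 - 67.05) / 2.9662 = 0.38 / 2.9662 = 0.128
p-value = 0.8986

Since p-value > α = 0.01, we fail to reject H₀.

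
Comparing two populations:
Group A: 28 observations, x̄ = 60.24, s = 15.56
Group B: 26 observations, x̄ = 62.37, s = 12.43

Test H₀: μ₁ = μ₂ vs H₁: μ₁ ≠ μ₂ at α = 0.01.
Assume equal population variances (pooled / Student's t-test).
Student's two-sample t-test (equal variances):
H₀: μ₁ = μ₂
H₁: μ₁ ≠ μ₂
df = n₁ + n₂ - 2 = 52
Pooled variance s_p² = [(n₁-1)s₁² + (n₂-1)s₂²] / (n₁ + n₂ - 2) = [(27)(15.56²) + (25)(12.43²)] / 52 = 199.9940
SE = √(s_p²(1/n₁ + 1/n₂)) = √(199.9940 × (1/28 + 1/26)) = 3.8516
t = (x̄₁ - x̄₂) / SE = (60.24 - 62.37) / 3.8516 = -2.13 / 3.8516 = -0.553
p-value = 0.5826

Since p-value > α = 0.01, we fail to reject H₀.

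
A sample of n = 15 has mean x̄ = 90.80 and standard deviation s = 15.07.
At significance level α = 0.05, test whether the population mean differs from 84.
One-sample t-test:
H₀: μ = 84
H₁: μ ≠ 84
df = n - 1 = 14
t = (x̄ - μ₀) / (s/√n) = (90.80 - 84) / (15.07/√15) = 1.748
p-value = 0.1024

Since p-value > α = 0.05, we fail to reject H₀.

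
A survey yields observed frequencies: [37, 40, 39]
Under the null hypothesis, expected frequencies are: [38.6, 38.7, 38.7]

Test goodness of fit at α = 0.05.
Chi-square goodness of fit test:
H₀: observed counts match expected distribution
H₁: observed counts differ from expected distribution
df = k - 1 = 2
χ² = Σ(O - E)²/E
   = (37 - 38.6)²/38.6 + (40 - 38.7)²/38.7 + (39 - 38.7)²/38.7
   = 0.066 + 0.044 + 0.002
   = 0.11
p-value = 0.9454

Since p-value > α = 0.05, we fail to reject H₀.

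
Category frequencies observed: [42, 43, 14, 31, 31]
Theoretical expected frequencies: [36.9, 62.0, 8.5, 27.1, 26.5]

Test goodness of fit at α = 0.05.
Chi-square goodness of fit test:
H₀: observed counts match expected distribution
H₁: observed counts differ from expected distribution
df = k - 1 = 4
χ² = Σ(O - E)²/E
   = (42 - 36.9)²/36.9 + (43 - 62.0)²/62.0 + (14 - 8.5)²/8.5 + (31 - 27.1)²/27.1 + (31 - 26.5)²/26.5
   = 0.705 + 5.823 + 3.559 + 0.561 + 0.764
   = 11.41
p-value = 0.0223

Since p-value < α = 0.05, we reject H₀.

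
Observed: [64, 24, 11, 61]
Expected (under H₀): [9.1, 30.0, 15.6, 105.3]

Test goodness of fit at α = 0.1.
Chi-square goodness of fit test:
H₀: observed counts match expected distribution
H₁: observed counts differ from expected distribution
df = k - 1 = 3
χ² = Σ(O - E)²/E
   = (64 - 9.1)²/9.1 + (24 - 30.0)²/30.0 + (11 - 15.6)²/15.6 + (61 - 105.3)²/105.3
   = 331.210 + 1.200 + 1.356 + 18.637
   = 352.40
p-value < 0.0001

Since p-value < α = 0.1, we reject H₀.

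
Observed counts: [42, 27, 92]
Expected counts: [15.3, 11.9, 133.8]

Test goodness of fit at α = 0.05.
Chi-square goodness of fit test:
H₀: observed counts match expected distribution
H₁: observed counts differ from expected distribution
df = k - 1 = 2
χ² = Σ(O - E)²/E
   = (42 - 15.3)²/15.3 + (27 - 11.9)²/11.9 + (92 - 133.8)²/133.8
   = 46.594 + 19.161 + 13.059
   = 78.81
p-value < 0.0001

Since p-value < α = 0.05, we reject H₀.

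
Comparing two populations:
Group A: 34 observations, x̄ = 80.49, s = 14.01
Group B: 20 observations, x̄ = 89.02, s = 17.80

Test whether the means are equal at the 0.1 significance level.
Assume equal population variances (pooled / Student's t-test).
Student's two-sample t-test (equal variances):
H₀: μ₁ = μ₂
H₁: μ₁ ≠ μ₂
df = n₁ + n₂ - 2 = 52
Pooled variance s_p² = [(n₁-1)s₁² + (n₂-1)s₂²] / (n₁ + n₂ - 2) = [(33)(14.01²) + (19)(17.80²)] / 52 = 240.3308
SE = √(s_p²(1/n₁ + 1/n₂)) = √(240.3308 × (1/34 + 1/20)) = 4.3686
t = (x̄₁ - x̄₂) / SE = (80.49 - 89.02) / 4.3686 = -8.53 / 4.3686 = -1.953
p-value = 0.0563

Since p-value < α = 0.1, we reject H₀.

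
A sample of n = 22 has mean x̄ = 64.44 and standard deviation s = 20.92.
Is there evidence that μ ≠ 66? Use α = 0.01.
One-sample t-test:
H₀: μ = 66
H₁: μ ≠ 66
df = n - 1 = 21
t = (x̄ - μ₀) / (s/√n) = (64.44 - 66) / (20.92/√22) = -0.350
p-value = 0.7300

Since p-value > α = 0.01, we fail to reject H₀.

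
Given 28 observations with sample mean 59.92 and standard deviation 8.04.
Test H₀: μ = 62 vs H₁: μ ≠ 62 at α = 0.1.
One-sample t-test:
H₀: μ = 62
H₁: μ ≠ 62
df = n - 1 = 27
t = (x̄ - μ₀) / (s/√n) = (59.92 - 62) / (8.04/√28) = -1.369
p-value = 0.1823

Since p-value > α = 0.1, we fail to reject H₀.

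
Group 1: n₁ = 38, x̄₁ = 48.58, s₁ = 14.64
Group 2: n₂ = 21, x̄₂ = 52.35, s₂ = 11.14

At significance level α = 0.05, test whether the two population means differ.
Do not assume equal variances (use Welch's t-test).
Welch's two-sample t-test:
H₀: μ₁ = μ₂
H₁: μ₁ ≠ μ₂
s₁²/n₁ = 14.64²/38 = 5.6403,  s₂²/n₂ = 11.14²/21 = 5.9095
SE = √(s₁²/n₁ + s₂²/n₂) = √(5.6403 + 5.9095) = 3.3985
df (Welch-Satterthwaite) = (s₁²/n₁ + s₂²/n₂)² / [(s₁²/n₁)²/(n₁-1) + (s₂²/n₂)²/(n₂-1)] ≈ 51.19
t = (x̄₁ - x̄₂) / SE = (48.58 - 52.35) / 3.3985 = -3.77 / 3.3985 = -1.109
p-value = 0.2725

Since p-value > α = 0.05, we fail to reject H₀.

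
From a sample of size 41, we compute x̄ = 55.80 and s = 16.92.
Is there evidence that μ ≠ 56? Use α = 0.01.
One-sample t-test:
H₀: μ = 56
H₁: μ ≠ 56
df = n - 1 = 40
t = (x̄ - μ₀) / (s/√n) = (55.80 - 56) / (16.92/√41) = -0.076
p-value = 0.9400

Since p-value > α = 0.01, we fail to reject H₀.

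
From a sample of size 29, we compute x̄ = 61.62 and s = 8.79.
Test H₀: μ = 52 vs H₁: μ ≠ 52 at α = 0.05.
One-sample t-test:
H₀: μ = 52
H₁: μ ≠ 52
df = n - 1 = 28
t = (x̄ - μ₀) / (s/√n) = (61.62 - 52) / (8.79/√29) = 5.894
p-value < 0.0001

Since p-value < α = 0.05, we reject H₀.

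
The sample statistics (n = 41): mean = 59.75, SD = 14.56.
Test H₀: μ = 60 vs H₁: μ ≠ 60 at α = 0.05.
One-sample t-test:
H₀: μ = 60
H₁: μ ≠ 60
df = n - 1 = 40
t = (x̄ - μ₀) / (s/√n) = (59.75 - 60) / (14.56/√41) = -0.110
p-value = 0.9130

Since p-value > α = 0.05, we fail to reject H₀.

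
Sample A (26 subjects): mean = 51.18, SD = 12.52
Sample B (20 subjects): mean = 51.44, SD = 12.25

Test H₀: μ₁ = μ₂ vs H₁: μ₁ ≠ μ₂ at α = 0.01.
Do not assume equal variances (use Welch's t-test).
Welch's two-sample t-test:
H₀: μ₁ = μ₂
H₁: μ₁ ≠ μ₂
s₁²/n₁ = 12.52²/26 = 6.0289,  s₂²/n₂ = 12.25²/20 = 7.5031
SE = √(s₁²/n₁ + s₂²/n₂) = √(6.0289 + 7.5031) = 3.6786
df (Welch-Satterthwaite) = (s₁²/n₁ + s₂²/n₂)² / [(s₁²/n₁)²/(n₁-1) + (s₂²/n₂)²/(n₂-1)] ≈ 41.46
t = (x̄₁ - x̄₂) / SE = (51.18 - 51.44) / 3.6786 = -0.26 / 3.6786 = -0.071
p-value = 0.9440

Since p-value > α = 0.01, we fail to reject H₀.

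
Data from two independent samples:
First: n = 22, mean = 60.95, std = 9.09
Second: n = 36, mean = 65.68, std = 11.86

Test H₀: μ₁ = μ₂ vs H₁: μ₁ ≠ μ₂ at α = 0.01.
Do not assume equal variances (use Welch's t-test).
Welch's two-sample t-test:
H₀: μ₁ = μ₂
H₁: μ₁ ≠ μ₂
s₁²/n₁ = 9.09²/22 = 3.7558,  s₂²/n₂ = 11.86²/36 = 3.9072
SE = √(s₁²/n₁ + s₂²/n₂) = √(3.7558 + 3.9072) = 2.7682
df (Welch-Satterthwaite) = (s₁²/n₁ + s₂²/n₂)² / [(s₁²/n₁)²/(n₁-1) + (s₂²/n₂)²/(n₂-1)] ≈ 53.00
t = (x̄₁ - x̄₂) / SE = (60.95 - 65.68) / 2.7682 = -4.73 / 2.7682 = -1.709
p-value = 0.0934

Since p-value > α = 0.01, we fail to reject H₀.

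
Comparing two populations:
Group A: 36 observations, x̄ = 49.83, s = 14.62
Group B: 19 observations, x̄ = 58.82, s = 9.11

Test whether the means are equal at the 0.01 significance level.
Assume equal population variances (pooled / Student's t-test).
Student's two-sample t-test (equal variances):
H₀: μ₁ = μ₂
H₁: μ₁ ≠ μ₂
df = n₁ + n₂ - 2 = 53
Pooled variance s_p² = [(n₁-1)s₁² + (n₂-1)s₂²] / (n₁ + n₂ - 2) = [(35)(14.62²) + (18)(9.11²)] / 53 = 169.3380
SE = √(s_p²(1/n₁ + 1/n₂)) = √(169.3380 × (1/36 + 1/19)) = 3.6900
t = (x̄₁ - x̄₂) / SE = (49.83 - 58.82) / 3.6900 = -8.99 / 3.6900 = -2.436
p-value = 0.0182

Since p-value > α = 0.01, we fail to reject H₀.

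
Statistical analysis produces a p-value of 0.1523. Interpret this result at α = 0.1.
Since p = 0.1523 > α = 0.1, fail to reject H₀.
There is insufficient evidence to reject the null hypothesis; the result is not statistically significant at the 0.1 level.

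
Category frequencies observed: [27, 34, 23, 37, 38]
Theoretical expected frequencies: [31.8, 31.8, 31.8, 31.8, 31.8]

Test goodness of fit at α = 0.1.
Chi-square goodness of fit test:
H₀: observed counts match expected distribution
H₁: observed counts differ from expected distribution
df = k - 1 = 4
χ² = Σ(O - E)²/E
   = (27 - 31.8)²/31.8 + (34 - 31.8)²/31.8 + (23 - 31.8)²/31.8 + (37 - 31.8)²/31.8 + (38 - 31.8)²/31.8
   = 0.725 + 0.152 + 2.435 + 0.850 + 1.209
   = 5.37
p-value = 0.2513

Since p-value > α = 0.1, we fail to reject H₀.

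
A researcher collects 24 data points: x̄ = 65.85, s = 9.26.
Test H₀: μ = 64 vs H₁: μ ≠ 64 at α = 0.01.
One-sample t-test:
H₀: μ = 64
H₁: μ ≠ 64
df = n - 1 = 23
t = (x̄ - μ₀) / (s/√n) = (65.85 - 64) / (9.26/√24) = 0.979
p-value = 0.3379

Since p-value > α = 0.01, we fail to reject H₀.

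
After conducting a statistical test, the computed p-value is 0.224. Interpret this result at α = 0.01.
Since p = 0.224 > α = 0.01, fail to reject H₀.
There is insufficient evidence to reject the null hypothesis; the result is not statistically significant at the 0.01 level.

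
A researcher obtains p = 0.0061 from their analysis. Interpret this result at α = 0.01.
Since p = 0.0061 < α = 0.01, reject H₀.
There is sufficient evidence to reject the null hypothesis; the result is statistically significant at the 0.01 level.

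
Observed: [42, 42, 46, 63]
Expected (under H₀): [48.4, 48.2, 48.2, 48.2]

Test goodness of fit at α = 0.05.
Chi-square goodness of fit test:
H₀: observed counts match expected distribution
H₁: observed counts differ from expected distribution
df = k - 1 = 3
χ² = Σ(O - E)²/E
   = (42 - 48.4)²/48.4 + (42 - 48.2)²/48.2 + (46 - 48.2)²/48.2 + (63 - 48.2)²/48.2
   = 0.846 + 0.798 + 0.100 + 4.544
   = 6.29
p-value = 0.0984

Since p-value > α = 0.05, we fail to reject H₀.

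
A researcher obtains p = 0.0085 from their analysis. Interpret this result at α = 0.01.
Since p = 0.0085 < α = 0.01, reject H₀.
There is sufficient evidence to reject the null hypothesis; the result is statistically significant at the 0.01 level.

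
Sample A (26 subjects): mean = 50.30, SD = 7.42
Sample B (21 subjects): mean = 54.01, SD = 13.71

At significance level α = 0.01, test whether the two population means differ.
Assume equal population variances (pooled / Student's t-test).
Student's two-sample t-test (equal variances):
H₀: μ₁ = μ₂
H₁: μ₁ ≠ μ₂
df = n₁ + n₂ - 2 = 45
Pooled variance s_p² = [(n₁-1)s₁² + (n₂-1)s₂²] / (n₁ + n₂ - 2) = [(25)(7.42²) + (20)(13.71²)] / 45 = 114.1265
SE = √(s_p²(1/n₁ + 1/n₂)) = √(114.1265 × (1/26 + 1/21)) = 3.1343
t = (x̄₁ - x̄₂) / SE = (50.30 - 54.01) / 3.1343 = -3.71 / 3.1343 = -1.184
p-value = 0.2428

Since p-value > α = 0.01, we fail to reject H₀.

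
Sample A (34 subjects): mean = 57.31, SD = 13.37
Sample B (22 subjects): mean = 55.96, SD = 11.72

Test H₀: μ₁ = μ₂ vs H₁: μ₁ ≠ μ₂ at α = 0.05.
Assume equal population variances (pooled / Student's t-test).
Student's two-sample t-test (equal variances):
H₀: μ₁ = μ₂
H₁: μ₁ ≠ μ₂
df = n₁ + n₂ - 2 = 54
Pooled variance s_p² = [(n₁-1)s₁² + (n₂-1)s₂²] / (n₁ + n₂ - 2) = [(33)(13.37²) + (21)(11.72²)] / 54 = 162.6575
SE = √(s_p²(1/n₁ + 1/n₂)) = √(162.6575 × (1/34 + 1/22)) = 3.4896
t = (x̄₁ - x̄₂) / SE = (57.31 - 55.96) / 3.4896 = 1.35 / 3.4896 = 0.387
p-value = 0.7004

Since p-value > α = 0.05, we fail to reject H₀.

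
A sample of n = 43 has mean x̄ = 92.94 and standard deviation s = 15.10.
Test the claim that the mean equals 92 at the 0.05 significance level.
One-sample t-test:
H₀: μ = 92
H₁: μ ≠ 92
df = n - 1 = 42
t = (x̄ - μ₀) / (s/√n) = (92.94 - 92) / (15.10/√43) = 0.408
p-value = 0.6852

Since p-value > α = 0.05, we fail to reject H₀.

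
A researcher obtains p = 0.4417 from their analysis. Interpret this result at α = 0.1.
Since p = 0.4417 > α = 0.1, fail to reject H₀.
There is insufficient evidence to reject the null hypothesis; the result is not statistically significant at the 0.1 level.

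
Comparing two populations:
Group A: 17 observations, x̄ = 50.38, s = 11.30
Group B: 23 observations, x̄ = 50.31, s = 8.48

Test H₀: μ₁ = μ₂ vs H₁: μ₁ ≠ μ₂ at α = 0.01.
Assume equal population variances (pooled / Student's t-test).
Student's two-sample t-test (equal variances):
H₀: μ₁ = μ₂
H₁: μ₁ ≠ μ₂
df = n₁ + n₂ - 2 = 38
Pooled variance s_p² = [(n₁-1)s₁² + (n₂-1)s₂²] / (n₁ + n₂ - 2) = [(16)(11.30²) + (22)(8.48²)] / 38 = 95.3965
SE = √(s_p²(1/n₁ + 1/n₂)) = √(95.3965 × (1/17 + 1/23)) = 3.1240
t = (x̄₁ - x̄₂) / SE = (50.38 - 50.31) / 3.1240 = 0.07 / 3.1240 = 0.022
p-value = 0.9822

Since p-value > α = 0.01, we fail to reject H₀.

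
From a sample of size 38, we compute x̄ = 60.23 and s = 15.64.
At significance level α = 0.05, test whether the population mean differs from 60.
One-sample t-test:
H₀: μ = 60
H₁: μ ≠ 60
df = n - 1 = 37
t = (x̄ - μ₀) / (s/√n) = (60.23 - 60) / (15.64/√38) = 0.091
p-value = 0.9283

Since p-value > α = 0.05, we fail to reject H₀.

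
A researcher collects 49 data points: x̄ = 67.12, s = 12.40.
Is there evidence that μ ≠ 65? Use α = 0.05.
One-sample t-test:
H₀: μ = 65
H₁: μ ≠ 65
df = n - 1 = 48
t = (x̄ - μ₀) / (s/√n) = (67.12 - 65) / (12.40/√49) = 1.197
p-value = 0.2373

Since p-value > α = 0.05, we fail to reject H₀.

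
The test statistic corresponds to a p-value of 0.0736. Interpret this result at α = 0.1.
Since p = 0.0736 < α = 0.1, reject H₀.
There is sufficient evidence to reject the null hypothesis; the result is statistically significant at the 0.1 level.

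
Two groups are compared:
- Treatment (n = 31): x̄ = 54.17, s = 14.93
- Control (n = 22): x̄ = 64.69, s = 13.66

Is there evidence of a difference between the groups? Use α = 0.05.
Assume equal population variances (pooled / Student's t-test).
Student's two-sample t-test (equal variances):
H₀: μ₁ = μ₂
H₁: μ₁ ≠ μ₂
df = n₁ + n₂ - 2 = 51
Pooled variance s_p² = [(n₁-1)s₁² + (n₂-1)s₂²] / (n₁ + n₂ - 2) = [(30)(14.93²) + (21)(13.66²)] / 51 = 207.9540
SE = √(s_p²(1/n₁ + 1/n₂)) = √(207.9540 × (1/31 + 1/22)) = 4.0200
t = (x̄₁ - x̄₂) / SE = (54.17 - 64.69) / 4.0200 = -10.52 / 4.0200 = -2.617
p-value = 0.0116

Since p-value < α = 0.05, we reject H₀.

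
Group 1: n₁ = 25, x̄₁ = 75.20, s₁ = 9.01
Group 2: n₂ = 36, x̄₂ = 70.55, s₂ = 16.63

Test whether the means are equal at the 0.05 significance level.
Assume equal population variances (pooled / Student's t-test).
Student's two-sample t-test (equal variances):
H₀: μ₁ = μ₂
H₁: μ₁ ≠ μ₂
df = n₁ + n₂ - 2 = 59
Pooled variance s_p² = [(n₁-1)s₁² + (n₂-1)s₂²] / (n₁ + n₂ - 2) = [(24)(9.01²) + (35)(16.63²)] / 59 = 197.0816
SE = √(s_p²(1/n₁ + 1/n₂)) = √(197.0816 × (1/25 + 1/36)) = 3.6548
t = (x̄₁ - x̄₂) / SE = (75.20 - 70.55) / 3.6548 = 4.65 / 3.6548 = 1.272
p-value = 0.2083

Since p-value > α = 0.05, we fail to reject H₀.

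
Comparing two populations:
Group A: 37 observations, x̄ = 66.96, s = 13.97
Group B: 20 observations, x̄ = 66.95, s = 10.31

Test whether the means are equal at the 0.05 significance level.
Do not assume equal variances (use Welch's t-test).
Welch's two-sample t-test:
H₀: μ₁ = μ₂
H₁: μ₁ ≠ μ₂
s₁²/n₁ = 13.97²/37 = 5.2746,  s₂²/n₂ = 10.31²/20 = 5.3148
SE = √(s₁²/n₁ + s₂²/n₂) = √(5.2746 + 5.3148) = 3.2541
df (Welch-Satterthwaite) = (s₁²/n₁ + s₂²/n₂)² / [(s₁²/n₁)²/(n₁-1) + (s₂²/n₂)²/(n₂-1)] ≈ 49.63
t = (x̄₁ - x̄₂) / SE = (66.96 - 66.95) / 3.2541 = 0.01 / 3.2541 = 0.003
p-value = 0.9976

Since p-value > α = 0.05, we fail to reject H₀.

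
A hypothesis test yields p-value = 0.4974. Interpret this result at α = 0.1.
Since p = 0.4974 > α = 0.1, fail to reject H₀.
There is insufficient evidence to reject the null hypothesis; the result is not statistically significant at the 0.1 level.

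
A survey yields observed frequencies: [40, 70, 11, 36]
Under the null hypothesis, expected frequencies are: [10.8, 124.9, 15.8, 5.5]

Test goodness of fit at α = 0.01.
Chi-square goodness of fit test:
H₀: observed counts match expected distribution
H₁: observed counts differ from expected distribution
df = k - 1 = 3
χ² = Σ(O - E)²/E
   = (40 - 10.8)²/10.8 + (70 - 124.9)²/124.9 + (11 - 15.8)²/15.8 + (36 - 5.5)²/5.5
   = 78.948 + 24.131 + 1.458 + 169.136
   = 273.67
p-value < 0.0001

Since p-value < α = 0.01, we reject H₀.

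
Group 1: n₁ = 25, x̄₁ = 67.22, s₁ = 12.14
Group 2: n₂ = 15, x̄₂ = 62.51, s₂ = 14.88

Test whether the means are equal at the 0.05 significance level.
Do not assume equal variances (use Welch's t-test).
Welch's two-sample t-test:
H₀: μ₁ = μ₂
H₁: μ₁ ≠ μ₂
s₁²/n₁ = 12.14²/25 = 5.8952,  s₂²/n₂ = 14.88²/15 = 14.7610
SE = √(s₁²/n₁ + s₂²/n₂) = √(5.8952 + 14.7610) = 4.5449
df (Welch-Satterthwaite) = (s₁²/n₁ + s₂²/n₂)² / [(s₁²/n₁)²/(n₁-1) + (s₂²/n₂)²/(n₂-1)] ≈ 25.08
t = (x̄₁ - x̄₂) / SE = (67.22 - 62.51) / 4.5449 = 4.71 / 4.5449 = 1.036
p-value = 0.3099

Since p-value > α = 0.05, we fail to reject H₀.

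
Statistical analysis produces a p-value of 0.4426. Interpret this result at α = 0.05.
Since p = 0.4426 > α = 0.05, fail to reject H₀.
There is insufficient evidence to reject the null hypothesis; the result is not statistically significant at the 0.05 level.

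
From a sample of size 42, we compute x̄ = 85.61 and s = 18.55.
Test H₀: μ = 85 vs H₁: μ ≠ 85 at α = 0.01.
One-sample t-test:
H₀: μ = 85
H₁: μ ≠ 85
df = n - 1 = 41
t = (x̄ - μ₀) / (s/√n) = (85.61 - 85) / (18.55/√42) = 0.213
p-value = 0.8323

Since p-value > α = 0.01, we fail to reject H₀.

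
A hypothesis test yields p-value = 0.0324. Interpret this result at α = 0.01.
Since p = 0.0324 > α = 0.01, fail to reject H₀.
There is insufficient evidence to reject the null hypothesis; the result is not statistically significant at the 0.01 level.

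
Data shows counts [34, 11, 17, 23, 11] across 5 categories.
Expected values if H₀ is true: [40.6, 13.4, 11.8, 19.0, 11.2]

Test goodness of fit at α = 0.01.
Chi-square goodness of fit test:
H₀: observed counts match expected distribution
H₁: observed counts differ from expected distribution
df = k - 1 = 4
χ² = Σ(O - E)²/E
   = (34 - 40.6)²/40.6 + (11 - 13.4)²/13.4 + (17 - 11.8)²/11.8 + (23 - 19.0)²/19.0 + (11 - 11.2)²/11.2
   = 1.073 + 0.430 + 2.292 + 0.842 + 0.004
   = 4.64
p-value = 0.3263

Since p-value > α = 0.01, we fail to reject H₀.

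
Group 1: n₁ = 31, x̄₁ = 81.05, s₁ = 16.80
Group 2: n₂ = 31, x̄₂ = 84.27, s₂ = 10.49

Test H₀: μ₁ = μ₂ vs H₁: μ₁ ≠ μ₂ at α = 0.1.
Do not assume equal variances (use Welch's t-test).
Welch's two-sample t-test:
H₀: μ₁ = μ₂
H₁: μ₁ ≠ μ₂
s₁²/n₁ = 16.80²/31 = 9.1045,  s₂²/n₂ = 10.49²/31 = 3.5497
SE = √(s₁²/n₁ + s₂²/n₂) = √(9.1045 + 3.5497) = 3.5573
df (Welch-Satterthwaite) = (s₁²/n₁ + s₂²/n₂)² / [(s₁²/n₁)²/(n₁-1) + (s₂²/n₂)²/(n₂-1)] ≈ 50.31
t = (x̄₁ - x̄₂) / SE = (81.05 - 84.27) / 3.5573 = -3.22 / 3.5573 = -0.905
p-value = 0.3697

Since p-value > α = 0.1, we fail to reject H₀.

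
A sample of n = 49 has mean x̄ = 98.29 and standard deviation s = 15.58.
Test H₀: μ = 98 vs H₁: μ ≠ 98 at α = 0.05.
One-sample t-test:
H₀: μ = 98
H₁: μ ≠ 98
df = n - 1 = 48
t = (x̄ - μ₀) / (s/√n) = (98.29 - 98) / (15.58/√49) = 0.130
p-value = 0.8969

Since p-value > α = 0.05, we fail to reject H₀.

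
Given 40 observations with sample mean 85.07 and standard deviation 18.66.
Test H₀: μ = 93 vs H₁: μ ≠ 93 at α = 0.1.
One-sample t-test:
H₀: μ = 93
H₁: μ ≠ 93
df = n - 1 = 39
t = (x̄ - μ₀) / (s/√n) = (85.07 - 93) / (18.66/√40) = -2.688
p-value = 0.0105

Since p-value < α = 0.1, we reject H₀.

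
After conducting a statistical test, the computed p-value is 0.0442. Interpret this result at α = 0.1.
Since p = 0.0442 < α = 0.1, reject H₀.
There is sufficient evidence to reject the null hypothesis; the result is statistically significant at the 0.1 level.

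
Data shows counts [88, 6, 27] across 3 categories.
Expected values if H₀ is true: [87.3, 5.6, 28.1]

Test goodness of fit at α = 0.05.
Chi-square goodness of fit test:
H₀: observed counts match expected distribution
H₁: observed counts differ from expected distribution
df = k - 1 = 2
χ² = Σ(O - E)²/E
   = (88 - 87.3)²/87.3 + (6 - 5.6)²/5.6 + (27 - 28.1)²/28.1
   = 0.006 + 0.029 + 0.043
   = 0.08
p-value = 0.9621

Since p-value > α = 0.05, we fail to reject H₀.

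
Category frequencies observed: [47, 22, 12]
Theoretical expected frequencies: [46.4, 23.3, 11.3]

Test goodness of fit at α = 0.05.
Chi-square goodness of fit test:
H₀: observed counts match expected distribution
H₁: observed counts differ from expected distribution
df = k - 1 = 2
χ² = Σ(O - E)²/E
   = (47 - 46.4)²/46.4 + (22 - 23.3)²/23.3 + (12 - 11.3)²/11.3
   = 0.008 + 0.073 + 0.043
   = 0.12
p-value = 0.9400

Since p-value > α = 0.05, we fail to reject H₀.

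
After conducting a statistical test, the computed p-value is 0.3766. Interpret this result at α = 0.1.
Since p = 0.3766 > α = 0.1, fail to reject H₀.
There is insufficient evidence to reject the null hypothesis; the result is not statistically significant at the 0.1 level.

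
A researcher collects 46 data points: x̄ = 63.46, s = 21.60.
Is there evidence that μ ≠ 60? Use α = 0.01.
One-sample t-test:
H₀: μ = 60
H₁: μ ≠ 60
df = n - 1 = 45
t = (x̄ - μ₀) / (s/√n) = (63.46 - 60) / (21.60/√46) = 1.086
p-value = 0.2831

Since p-value > α = 0.01, we fail to reject H₀.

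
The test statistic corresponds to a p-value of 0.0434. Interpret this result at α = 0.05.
Since p = 0.0434 < α = 0.05, reject H₀.
There is sufficient evidence to reject the null hypothesis; the result is statistically significant at the 0.05 level.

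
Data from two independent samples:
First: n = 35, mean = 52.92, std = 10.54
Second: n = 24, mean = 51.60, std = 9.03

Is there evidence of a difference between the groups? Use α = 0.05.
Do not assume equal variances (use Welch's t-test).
Welch's two-sample t-test:
H₀: μ₁ = μ₂
H₁: μ₁ ≠ μ₂
s₁²/n₁ = 10.54²/35 = 3.1740,  s₂²/n₂ = 9.03²/24 = 3.3975
SE = √(s₁²/n₁ + s₂²/n₂) = √(3.1740 + 3.3975) = 2.5635
df (Welch-Satterthwaite) = (s₁²/n₁ + s₂²/n₂)² / [(s₁²/n₁)²/(n₁-1) + (s₂²/n₂)²/(n₂-1)] ≈ 54.10
t = (x̄₁ - x̄₂) / SE = (52.92 - 51.60) / 2.5635 = 1.32 / 2.5635 = 0.515
p-value = 0.6087

Since p-value > α = 0.05, we fail to reject H₀.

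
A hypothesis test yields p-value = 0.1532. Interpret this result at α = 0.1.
Since p = 0.1532 > α = 0.1, fail to reject H₀.
There is insufficient evidence to reject the null hypothesis; the result is not statistically significant at the 0.1 level.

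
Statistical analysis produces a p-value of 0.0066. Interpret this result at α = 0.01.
Since p = 0.0066 < α = 0.01, reject H₀.
There is sufficient evidence to reject the null hypothesis; the result is statistically significant at the 0.01 level.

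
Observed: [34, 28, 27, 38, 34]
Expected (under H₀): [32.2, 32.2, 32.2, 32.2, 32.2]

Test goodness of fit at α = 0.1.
Chi-square goodness of fit test:
H₀: observed counts match expected distribution
H₁: observed counts differ from expected distribution
df = k - 1 = 4
χ² = Σ(O - E)²/E
   = (34 - 32.2)²/32.2 + (28 - 32.2)²/32.2 + (27 - 32.2)²/32.2 + (38 - 32.2)²/32.2 + (34 - 32.2)²/32.2
   = 0.101 + 0.548 + 0.840 + 1.045 + 0.101
   = 2.63
p-value = 0.6209

Since p-value > α = 0.1, we fail to reject H₀.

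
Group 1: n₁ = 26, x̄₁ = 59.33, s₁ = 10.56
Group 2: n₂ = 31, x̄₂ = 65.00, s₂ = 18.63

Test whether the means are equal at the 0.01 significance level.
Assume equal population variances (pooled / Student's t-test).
Student's two-sample t-test (equal variances):
H₀: μ₁ = μ₂
H₁: μ₁ ≠ μ₂
df = n₁ + n₂ - 2 = 55
Pooled variance s_p² = [(n₁-1)s₁² + (n₂-1)s₂²] / (n₁ + n₂ - 2) = [(25)(10.56²) + (30)(18.63²)] / 55 = 240.0027
SE = √(s_p²(1/n₁ + 1/n₂)) = √(240.0027 × (1/26 + 1/31)) = 4.1198
t = (x̄₁ - x̄₂) / SE = (59.33 - 65.00) / 4.1198 = -5.67 / 4.1198 = -1.376
p-value = 0.1743

Since p-value > α = 0.01, we fail to reject H₀.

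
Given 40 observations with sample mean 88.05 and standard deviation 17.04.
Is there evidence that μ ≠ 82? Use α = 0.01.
One-sample t-test:
H₀: μ = 82
H₁: μ ≠ 82
df = n - 1 = 39
t = (x̄ - μ₀) / (s/√n) = (88.05 - 82) / (17.04/√40) = 2.246
p-value = 0.0305

Since p-value > α = 0.01, we fail to reject H₀.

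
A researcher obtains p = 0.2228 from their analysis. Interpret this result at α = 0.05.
Since p = 0.2228 > α = 0.05, fail to reject H₀.
There is insufficient evidence to reject the null hypothesis; the result is not statistically significant at the 0.05 level.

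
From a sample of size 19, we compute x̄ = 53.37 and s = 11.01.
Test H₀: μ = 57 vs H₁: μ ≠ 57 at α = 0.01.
One-sample t-test:
H₀: μ = 57
H₁: μ ≠ 57
df = n - 1 = 18
t = (x̄ - μ₀) / (s/√n) = (53.37 - 57) / (11.01/√19) = -1.437
p-value = 0.1678

Since p-value > α = 0.01, we fail to reject H₀.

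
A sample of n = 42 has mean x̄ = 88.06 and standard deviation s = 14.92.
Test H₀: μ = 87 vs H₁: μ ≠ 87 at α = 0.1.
One-sample t-test:
H₀: μ = 87
H₁: μ ≠ 87
df = n - 1 = 41
t = (x̄ - μ₀) / (s/√n) = (88.06 - 87) / (14.92/√42) = 0.460
p-value = 0.6476

Since p-value > α = 0.1, we fail to reject H₀.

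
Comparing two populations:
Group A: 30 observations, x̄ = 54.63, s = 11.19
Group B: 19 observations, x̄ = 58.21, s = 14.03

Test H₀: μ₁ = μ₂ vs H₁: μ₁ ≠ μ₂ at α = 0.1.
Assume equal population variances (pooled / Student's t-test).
Student's two-sample t-test (equal variances):
H₀: μ₁ = μ₂
H₁: μ₁ ≠ μ₂
df = n₁ + n₂ - 2 = 47
Pooled variance s_p² = [(n₁-1)s₁² + (n₂-1)s₂²] / (n₁ + n₂ - 2) = [(29)(11.19²) + (18)(14.03²)] / 47 = 152.6469
SE = √(s_p²(1/n₁ + 1/n₂)) = √(152.6469 × (1/30 + 1/19)) = 3.6225
t = (x̄₁ - x̄₂) / SE = (54.63 - 58.21) / 3.6225 = -3.58 / 3.6225 = -0.988
p-value = 0.3281

Since p-value > α = 0.1, we fail to reject H₀.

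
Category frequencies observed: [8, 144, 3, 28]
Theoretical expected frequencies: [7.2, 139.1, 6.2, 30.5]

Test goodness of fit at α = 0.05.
Chi-square goodness of fit test:
H₀: observed counts match expected distribution
H₁: observed counts differ from expected distribution
df = k - 1 = 3
χ² = Σ(O - E)²/E
   = (8 - 7.2)²/7.2 + (144 - 139.1)²/139.1 + (3 - 6.2)²/6.2 + (28 - 30.5)²/30.5
   = 0.089 + 0.173 + 1.652 + 0.205
   = 2.12
p-value = 0.5483

Since p-value > α = 0.05, we fail to reject H₀.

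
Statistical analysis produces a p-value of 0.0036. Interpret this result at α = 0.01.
Since p = 0.0036 < α = 0.01, reject H₀.
There is sufficient evidence to reject the null hypothesis; the result is statistically significant at the 0.01 level.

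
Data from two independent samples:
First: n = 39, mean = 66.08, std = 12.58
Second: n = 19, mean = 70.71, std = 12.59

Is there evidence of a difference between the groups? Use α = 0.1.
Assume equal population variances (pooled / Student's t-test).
Student's two-sample t-test (equal variances):
H₀: μ₁ = μ₂
H₁: μ₁ ≠ μ₂
df = n₁ + n₂ - 2 = 56
Pooled variance s_p² = [(n₁-1)s₁² + (n₂-1)s₂²] / (n₁ + n₂ - 2) = [(38)(12.58²) + (18)(12.59²)] / 56 = 158.3373
SE = √(s_p²(1/n₁ + 1/n₂)) = √(158.3373 × (1/39 + 1/19)) = 3.5204
t = (x̄₁ - x̄₂) / SE = (66.08 - 70.71) / 3.5204 = -4.63 / 3.5204 = -1.315
p-value = 0.1938

Since p-value > α = 0.1, we fail to reject H₀.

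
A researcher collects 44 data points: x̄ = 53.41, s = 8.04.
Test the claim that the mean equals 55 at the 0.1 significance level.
One-sample t-test:
H₀: μ = 55
H₁: μ ≠ 55
df = n - 1 = 43
t = (x̄ - μ₀) / (s/√n) = (53.41 - 55) / (8.04/√44) = -1.312
p-value = 0.1965

Since p-value > α = 0.1, we fail to reject H₀.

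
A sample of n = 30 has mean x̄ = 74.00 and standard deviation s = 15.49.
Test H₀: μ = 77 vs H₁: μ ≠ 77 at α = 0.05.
One-sample t-test:
H₀: μ = 77
H₁: μ ≠ 77
df = n - 1 = 29
t = (x̄ - μ₀) / (s/√n) = (74.00 - 77) / (15.49/√30) = -1.061
p-value = 0.2975

Since p-value > α = 0.05, we fail to reject H₀.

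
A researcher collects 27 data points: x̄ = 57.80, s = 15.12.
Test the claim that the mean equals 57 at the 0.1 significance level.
One-sample t-test:
H₀: μ = 57
H₁: μ ≠ 57
df = n - 1 = 26
t = (x̄ - μ₀) / (s/√n) = (57.80 - 57) / (15.12/√27) = 0.275
p-value = 0.7855

Since p-value > α = 0.1, we fail to reject H₀.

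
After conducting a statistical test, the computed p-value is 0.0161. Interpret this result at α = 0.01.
Since p = 0.0161 > α = 0.01, fail to reject H₀.
There is insufficient evidence to reject the null hypothesis; the result is not statistically significant at the 0.01 level.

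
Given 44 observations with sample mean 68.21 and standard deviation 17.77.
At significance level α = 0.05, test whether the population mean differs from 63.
One-sample t-test:
H₀: μ = 63
H₁: μ ≠ 63
df = n - 1 = 43
t = (x̄ - μ₀) / (s/√n) = (68.21 - 63) / (17.77/√44) = 1.945
p-value = 0.0584

Since p-value > α = 0.05, we fail to reject H₀.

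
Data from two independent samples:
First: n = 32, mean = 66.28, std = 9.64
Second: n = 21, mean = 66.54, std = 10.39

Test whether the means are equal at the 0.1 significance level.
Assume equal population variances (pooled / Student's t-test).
Student's two-sample t-test (equal variances):
H₀: μ₁ = μ₂
H₁: μ₁ ≠ μ₂
df = n₁ + n₂ - 2 = 51
Pooled variance s_p² = [(n₁-1)s₁² + (n₂-1)s₂²] / (n₁ + n₂ - 2) = [(31)(9.64²) + (20)(10.39²)] / 51 = 98.8208
SE = √(s_p²(1/n₁ + 1/n₂)) = √(98.8208 × (1/32 + 1/21)) = 2.7918
t = (x̄₁ - x̄₂) / SE = (66.28 - 66.54) / 2.7918 = -0.26 / 2.7918 = -0.093
p-value = 0.9262

Since p-value > α = 0.1, we fail to reject H₀.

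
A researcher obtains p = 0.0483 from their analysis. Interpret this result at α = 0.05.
Since p = 0.0483 < α = 0.05, reject H₀.
There is sufficient evidence to reject the null hypothesis; the result is statistically significant at the 0.05 level.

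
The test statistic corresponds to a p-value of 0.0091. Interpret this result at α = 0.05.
Since p = 0.0091 < α = 0.05, reject H₀.
There is sufficient evidence to reject the null hypothesis; the result is statistically significant at the 0.05 level.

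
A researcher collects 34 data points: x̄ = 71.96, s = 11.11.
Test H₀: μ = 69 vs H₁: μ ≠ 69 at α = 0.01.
One-sample t-test:
H₀: μ = 69
H₁: μ ≠ 69
df = n - 1 = 33
t = (x̄ - μ₀) / (s/√n) = (71.96 - 69) / (11.11/√34) = 1.554
p-value = 0.1298

Since p-value > α = 0.01, we fail to reject H₀.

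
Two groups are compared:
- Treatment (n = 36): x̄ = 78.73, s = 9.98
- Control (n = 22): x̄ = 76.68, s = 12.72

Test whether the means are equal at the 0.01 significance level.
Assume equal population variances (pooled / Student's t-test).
Student's two-sample t-test (equal variances):
H₀: μ₁ = μ₂
H₁: μ₁ ≠ μ₂
df = n₁ + n₂ - 2 = 56
Pooled variance s_p² = [(n₁-1)s₁² + (n₂-1)s₂²] / (n₁ + n₂ - 2) = [(35)(9.98²) + (21)(12.72²)] / 56 = 122.9247
SE = √(s_p²(1/n₁ + 1/n₂)) = √(122.9247 × (1/36 + 1/22)) = 3.0003
t = (x̄₁ - x̄₂) / SE = (78.73 - 76.68) / 3.0003 = 2.05 / 3.0003 = 0.683
p-value = 0.4973

Since p-value > α = 0.01, we fail to reject H₀.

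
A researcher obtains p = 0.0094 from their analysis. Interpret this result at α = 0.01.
Since p = 0.0094 < α = 0.01, reject H₀.
There is sufficient evidence to reject the null hypothesis; the result is statistically significant at the 0.01 level.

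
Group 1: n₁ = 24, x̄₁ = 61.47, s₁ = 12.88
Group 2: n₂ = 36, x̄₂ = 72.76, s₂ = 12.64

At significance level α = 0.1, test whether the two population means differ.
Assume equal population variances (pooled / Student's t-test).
Student's two-sample t-test (equal variances):
H₀: μ₁ = μ₂
H₁: μ₁ ≠ μ₂
df = n₁ + n₂ - 2 = 58
Pooled variance s_p² = [(n₁-1)s₁² + (n₂-1)s₂²] / (n₁ + n₂ - 2) = [(23)(12.88²) + (35)(12.64²)] / 58 = 162.1984
SE = √(s_p²(1/n₁ + 1/n₂)) = √(162.1984 × (1/24 + 1/36)) = 3.3562
t = (x̄₁ - x̄₂) / SE = (61.47 - 72.76) / 3.3562 = -11.29 / 3.3562 = -3.364
p-value = 0.0014

Since p-value < α = 0.1, we reject H₀.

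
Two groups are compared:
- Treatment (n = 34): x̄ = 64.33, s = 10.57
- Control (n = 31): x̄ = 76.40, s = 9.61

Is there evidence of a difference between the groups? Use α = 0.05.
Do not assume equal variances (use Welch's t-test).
Welch's two-sample t-test:
H₀: μ₁ = μ₂
H₁: μ₁ ≠ μ₂
s₁²/n₁ = 10.57²/34 = 3.2860,  s₂²/n₂ = 9.61²/31 = 2.9791
SE = √(s₁²/n₁ + s₂²/n₂) = √(3.2860 + 2.9791) = 2.5030
df (Welch-Satterthwaite) = (s₁²/n₁ + s₂²/n₂)² / [(s₁²/n₁)²/(n₁-1) + (s₂²/n₂)²/(n₂-1)] ≈ 63.00
t = (x̄₁ - x̄₂) / SE = (64.33 - 76.40) / 2.5030 = -12.07 / 2.5030 = -4.822
p-value < 0.0001

Since p-value < α = 0.05, we reject H₀.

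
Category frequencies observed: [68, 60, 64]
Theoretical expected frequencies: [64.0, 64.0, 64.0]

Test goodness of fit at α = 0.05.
Chi-square goodness of fit test:
H₀: observed counts match expected distribution
H₁: observed counts differ from expected distribution
df = k - 1 = 2
χ² = Σ(O - E)²/E
   = (68 - 64.0)²/64.0 + (60 - 64.0)²/64.0 + (64 - 64.0)²/64.0
   = 0.250 + 0.250 + 0.000
   = 0.50
p-value = 0.7788

Since p-value > α = 0.05, we fail to reject H₀.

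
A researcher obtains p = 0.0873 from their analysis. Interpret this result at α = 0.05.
Since p = 0.0873 > α = 0.05, fail to reject H₀.
There is insufficient evidence to reject the null hypothesis; the result is not statistically significant at the 0.05 level.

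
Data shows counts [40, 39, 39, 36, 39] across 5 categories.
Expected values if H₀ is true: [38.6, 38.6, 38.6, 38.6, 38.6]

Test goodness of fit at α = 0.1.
Chi-square goodness of fit test:
H₀: observed counts match expected distribution
H₁: observed counts differ from expected distribution
df = k - 1 = 4
χ² = Σ(O - E)²/E
   = (40 - 38.6)²/38.6 + (39 - 38.6)²/38.6 + (39 - 38.6)²/38.6 + (36 - 38.6)²/38.6 + (39 - 38.6)²/38.6
   = 0.051 + 0.004 + 0.004 + 0.175 + 0.004
   = 0.24
p-value = 0.9934

Since p-value > α = 0.1, we fail to reject H₀.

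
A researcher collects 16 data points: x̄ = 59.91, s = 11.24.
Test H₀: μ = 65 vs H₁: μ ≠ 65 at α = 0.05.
One-sample t-test:
H₀: μ = 65
H₁: μ ≠ 65
df = n - 1 = 15
t = (x̄ - μ₀) / (s/√n) = (59.91 - 65) / (11.24/√16) = -1.811
p-value = 0.0901

Since p-value > α = 0.05, we fail to reject H₀.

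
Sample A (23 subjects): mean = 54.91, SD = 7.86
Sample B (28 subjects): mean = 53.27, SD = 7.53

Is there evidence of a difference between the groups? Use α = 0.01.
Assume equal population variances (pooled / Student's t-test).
Student's two-sample t-test (equal variances):
H₀: μ₁ = μ₂
H₁: μ₁ ≠ μ₂
df = n₁ + n₂ - 2 = 49
Pooled variance s_p² = [(n₁-1)s₁² + (n₂-1)s₂²] / (n₁ + n₂ - 2) = [(22)(7.86²) + (27)(7.53²)] / 49 = 58.9811
SE = √(s_p²(1/n₁ + 1/n₂)) = √(58.9811 × (1/23 + 1/28)) = 2.1612
t = (x̄₁ - x̄₂) / SE = (54.91 - 53.27) / 2.1612 = 1.64 / 2.1612 = 0.759
p-value = 0.4516

Since p-value > α = 0.01, we fail to reject H₀.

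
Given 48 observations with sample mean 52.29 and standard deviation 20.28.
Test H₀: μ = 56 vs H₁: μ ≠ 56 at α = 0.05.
One-sample t-test:
H₀: μ = 56
H₁: μ ≠ 56
df = n - 1 = 47
t = (x̄ - μ₀) / (s/√n) = (52.29 - 56) / (20.28/√48) = -1.267
p-value = 0.2112

Since p-value > α = 0.05, we fail to reject H₀.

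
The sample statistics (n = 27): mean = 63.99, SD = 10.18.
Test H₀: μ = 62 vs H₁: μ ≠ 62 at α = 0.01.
One-sample t-test:
H₀: μ = 62
H₁: μ ≠ 62
df = n - 1 = 26
t = (x̄ - μ₀) / (s/√n) = (63.99 - 62) / (10.18/√27) = 1.016
p-value = 0.3191

Since p-value > α = 0.01, we fail to reject H₀.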